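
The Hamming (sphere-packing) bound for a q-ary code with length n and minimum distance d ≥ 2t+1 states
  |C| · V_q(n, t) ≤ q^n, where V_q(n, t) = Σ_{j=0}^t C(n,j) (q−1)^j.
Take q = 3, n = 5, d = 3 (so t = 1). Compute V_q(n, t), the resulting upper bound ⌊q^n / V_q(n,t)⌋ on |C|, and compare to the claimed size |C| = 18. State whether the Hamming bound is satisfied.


V_q(n, t) = 11, q^n = 243, Hamming bound = 22, |C| = 18 ≤ bound (satisfied).

Step 1: Compute V_q(n, t) = Σ_{j=0}^1 C(n, j) (q−1)^j.
  j = 0: C(5,0)·(2)^0 = 1·1 = 1.
  j = 1: C(5,1)·(2)^1 = 5·2 = 10.
  V_q(n, t) = 1 + 10 = 11.
Step 2: q^n = 3^5 = 243.
Step 3: Hamming bound ⌊q^n / V_q(n,t)⌋ = ⌊243/11⌋ = 22.
Step 4: Compare |C| = 18 to 22: satisfied.
The claimed |C| lies below the Hamming bound.


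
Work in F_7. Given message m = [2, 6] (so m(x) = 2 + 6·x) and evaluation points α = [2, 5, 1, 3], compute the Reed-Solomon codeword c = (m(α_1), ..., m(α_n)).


c = [0, 4, 1, 6]

Message polynomial: m(x) = 2 + 6·x (mod 7).
For each evaluation point α_i, compute m(α_i) mod 7:
  α_1 = 2: Horner steps 6 → 0, so m(2) = 0.
  α_2 = 5: Horner steps 6 → 4, so m(5) = 4.
  α_3 = 1: Horner steps 6 → 1, so m(1) = 1.
  α_4 = 3: Horner steps 6 → 6, so m(3) = 6.
Codeword c = [0, 4, 1, 6] ∈ F_7^4.


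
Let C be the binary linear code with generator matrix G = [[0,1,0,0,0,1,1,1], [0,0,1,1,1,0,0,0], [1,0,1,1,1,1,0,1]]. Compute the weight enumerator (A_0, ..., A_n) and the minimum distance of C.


Weight distribution: A_0 = 1, A_3 = 3, A_4 = 1, A_6 = 2, A_7 = 1. Minimum distance d = 3.

Enumerate all 2^3 = 8 messages m ∈ F_2^3.
For each, compute codeword c = mG in F_2^8, then tally its weight.
  m = 000 → c = 00000000, weight = 0.
  m = 100 → c = 01000111, weight = 4.
  m = 010 → c = 00111000, weight = 3.
  m = 110 → c = 01111111, weight = 7.
  m = 001 → c = 10111101, weight = 6.
  m = 101 → c = 11111010, weight = 6.
  m = 011 → c = 10000101, weight = 3.
  m = 111 → c = 11000010, weight = 3.
Tally weights:
  weight 0: 1 codewords.
  weight 3: 3 codewords.
  weight 4: 1 codewords.
  weight 6: 2 codewords.
  weight 7: 1 codewords.
Minimum distance d = smallest w > 0 with A_w > 0 = 3.
Sanity: Σ A_w = 8 = 2^3 = 8 ✓.


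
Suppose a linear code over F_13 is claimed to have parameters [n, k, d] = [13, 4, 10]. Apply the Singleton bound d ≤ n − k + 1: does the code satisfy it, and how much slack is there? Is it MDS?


Singleton RHS = n − k + 1 = 10, slack = 0, bound satisfied, MDS.

Singleton bound: d ≤ n − k + 1.
Here n = 13, k = 4, so n − k + 1 = 10.
Given d = 10, check d ≤ 10: YES.
Slack = (n − k + 1) − d = 0.
The code is MDS (slack = 0).
Description: the claimed parameters are [13, 4, 10]_13; such a code would be MDS (meets Singleton bound).


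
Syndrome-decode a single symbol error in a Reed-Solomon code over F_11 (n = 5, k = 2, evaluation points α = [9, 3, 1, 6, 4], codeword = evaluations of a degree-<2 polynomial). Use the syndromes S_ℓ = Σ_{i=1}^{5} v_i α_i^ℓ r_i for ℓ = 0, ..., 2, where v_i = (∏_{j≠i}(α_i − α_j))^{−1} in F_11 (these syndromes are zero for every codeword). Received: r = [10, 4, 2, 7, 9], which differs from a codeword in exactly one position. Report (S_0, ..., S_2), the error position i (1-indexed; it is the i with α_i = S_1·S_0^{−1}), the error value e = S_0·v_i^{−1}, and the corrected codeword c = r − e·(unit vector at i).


S = (6, 2, 8), error at position 5, error magnitude e = 4, c = [10, 4, 2, 7, 5].

Step 1: column multipliers v_i = (∏_{j≠i}(α_i − α_j))^{−1} mod 11.
  i = 1 (α = 9): (9−3)(9−1)(9−6)(9−4) = 6·8·3·5 = 720 ≡ 5, so v_1 = 5^{−1} = 9 (mod 11).
  i = 2 (α = 3): (3−9)(3−1)(3−6)(3−4) = (−6)·2·(−3)·(−1) = −36 ≡ 8, so v_2 = 8^{−1} = 7 (mod 11).
  i = 3 (α = 1): (1−9)(1−3)(1−6)(1−4) = (−8)·(−2)·(−5)·(−3) = 240 ≡ 9, so v_3 = 9^{−1} = 5 (mod 11).
  i = 4 (α = 6): (6−9)(6−3)(6−1)(6−4) = (−3)·3·5·2 = −90 ≡ 9, so v_4 = 9^{−1} = 5 (mod 11).
  i = 5 (α = 4): (4−9)(4−3)(4−1)(4−6) = (−5)·1·3·(−2) = 30 ≡ 8, so v_5 = 8^{−1} = 7 (mod 11).
  v = [9, 7, 5, 5, 7].
Step 2: syndromes of r = [10, 4, 2, 7, 9] (all sums mod 11).
  S_0 = Σ v_i r_i = 9·10 + 7·4 + 5·2 + 5·7 + 7·9 = 226 ≡ 6.
  S_1 = Σ v_i α_i r_i = 9·9·10 + 7·3·4 + 5·1·2 + 5·6·7 + 7·4·9 = 1366 ≡ 2.
  α_i^2 mod 11 = [4, 9, 1, 3, 5].
  S_2 = Σ v_i α_i^2 r_i = 9·4·10 + 7·9·4 + 5·1·2 + 5·3·7 + 7·5·9 = 1042 ≡ 8.
  S = (6, 2, 8) ≠ 0, so r is not a codeword (an error is present).
Step 3: locate the error. For a single error e at position i, S_ℓ = v_i·e·α_i^ℓ, so α_err = S_1/S_0.
  S_0^{−1} = 6^{−1} = 2 (mod 11), so α_err = 2·2 = 4 ≡ 4 = α_5. Error position i = 5.
  Consistency check: S_2/S_1 = 8·6 = 48 ≡ 4 = α_err ✓ (single-error assumption holds).
Step 4: error magnitude e = S_0/v_5 = S_0·∏_{j≠5}(α_5 − α_j) = 6·8 = 48 ≡ 4 (mod 11).
Step 5: correct position 5: c_5 = r_5 − e = 9 − 4 ≡ 5 (mod 11). Hence c = [10, 4, 2, 7, 5].
  Check: interpolating c through the α_i gives m(x) = 1 + 1·x (degree < 2) with m(α_i) = c_i for every i, so c is indeed a codeword.


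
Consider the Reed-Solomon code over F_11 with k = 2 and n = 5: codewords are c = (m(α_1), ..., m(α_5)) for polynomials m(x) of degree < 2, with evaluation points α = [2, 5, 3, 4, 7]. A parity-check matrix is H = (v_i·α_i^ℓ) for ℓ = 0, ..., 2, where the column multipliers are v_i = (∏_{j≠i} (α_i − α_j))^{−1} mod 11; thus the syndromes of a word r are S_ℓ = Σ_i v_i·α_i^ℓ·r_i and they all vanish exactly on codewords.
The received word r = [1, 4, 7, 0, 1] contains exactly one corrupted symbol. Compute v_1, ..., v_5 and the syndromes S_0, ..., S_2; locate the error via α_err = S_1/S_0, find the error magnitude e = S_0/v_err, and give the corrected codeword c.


S = (8, 5, 10), error at position 1, error magnitude e = 9, c = [3, 4, 7, 0, 1].

Step 1: column multipliers v_i = (∏_{j≠i}(α_i − α_j))^{−1} mod 11.
  i = 1 (α = 2): (2−5)(2−3)(2−4)(2−7) = (−3)·(−1)·(−2)·(−5) = 30 ≡ 8, so v_1 = 8^{−1} = 7 (mod 11).
  i = 2 (α = 5): (5−2)(5−3)(5−4)(5−7) = 3·2·1·(−2) = −12 ≡ 10, so v_2 = 10^{−1} = 10 (mod 11).
  i = 3 (α = 3): (3−2)(3−5)(3−4)(3−7) = 1·(−2)·(−1)·(−4) = −8 ≡ 3, so v_3 = 3^{−1} = 4 (mod 11).
  i = 4 (α = 4): (4−2)(4−5)(4−3)(4−7) = 2·(−1)·1·(−3) = 6 ≡ 6, so v_4 = 6^{−1} = 2 (mod 11).
  i = 5 (α = 7): (7−2)(7−5)(7−3)(7−4) = 5·2·4·3 = 120 ≡ 10, so v_5 = 10^{−1} = 10 (mod 11).
  v = [7, 10, 4, 2, 10].
Step 2: syndromes of r = [1, 4, 7, 0, 1] (all sums mod 11).
  S_0 = Σ v_i r_i = 7·1 + 10·4 + 4·7 + 2·0 + 10·1 = 85 ≡ 8.
  S_1 = Σ v_i α_i r_i = 7·2·1 + 10·5·4 + 4·3·7 + 2·4·0 + 10·7·1 = 368 ≡ 5.
  α_i^2 mod 11 = [4, 3, 9, 5, 5].
  S_2 = Σ v_i α_i^2 r_i = 7·4·1 + 10·3·4 + 4·9·7 + 2·5·0 + 10·5·1 = 450 ≡ 10.
  S = (8, 5, 10) ≠ 0, so r is not a codeword (an error is present).
Step 3: locate the error. For a single error e at position i, S_ℓ = v_i·e·α_i^ℓ, so α_err = S_1/S_0.
  S_0^{−1} = 8^{−1} = 7 (mod 11), so α_err = 5·7 = 35 ≡ 2 = α_1. Error position i = 1.
  Consistency check: S_2/S_1 = 10·9 = 90 ≡ 2 = α_err ✓ (single-error assumption holds).
Step 4: error magnitude e = S_0/v_1 = S_0·∏_{j≠1}(α_1 − α_j) = 8·8 = 64 ≡ 9 (mod 11).
Step 5: correct position 1: c_1 = r_1 − e = 1 − 9 ≡ 3 (mod 11). Hence c = [3, 4, 7, 0, 1].
  Check: interpolating c through the α_i gives m(x) = 6 + 4·x (degree < 2) with m(α_i) = c_i for every i, so c is indeed a codeword.


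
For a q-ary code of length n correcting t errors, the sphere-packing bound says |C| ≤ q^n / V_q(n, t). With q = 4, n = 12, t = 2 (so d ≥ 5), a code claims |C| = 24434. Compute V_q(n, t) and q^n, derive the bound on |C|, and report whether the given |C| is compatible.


V_q(n, t) = 631, q^n = 16777216, Hamming bound = 26588, |C| = 24434 ≤ bound (satisfied).

Step 1: Compute V_q(n, t) = Σ_{j=0}^2 C(n, j) (q−1)^j.
  j = 0: C(12,0)·(3)^0 = 1·1 = 1.
  j = 1: C(12,1)·(3)^1 = 12·3 = 36.
  j = 2: C(12,2)·(3)^2 = 66·9 = 594.
  V_q(n, t) = 1 + 36 + 594 = 631.
Step 2: q^n = 4^12 = 16777216.
Step 3: Hamming bound ⌊q^n / V_q(n,t)⌋ = ⌊16777216/631⌋ = 26588.
Step 4: Compare |C| = 24434 to 26588: satisfied.
The claimed |C| lies below the Hamming bound.


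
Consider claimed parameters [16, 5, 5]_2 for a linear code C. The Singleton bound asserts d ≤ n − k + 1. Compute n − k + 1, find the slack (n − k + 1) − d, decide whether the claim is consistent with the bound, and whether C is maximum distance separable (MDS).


Singleton RHS = n − k + 1 = 12, slack = 7, bound satisfied, not MDS.

Singleton bound: d ≤ n − k + 1.
Here n = 16, k = 5, so n − k + 1 = 12.
Given d = 5, check d ≤ 12: YES.
Slack = (n − k + 1) − d = 7.
The code is NOT MDS (slack = 7 > 0).
Description: the claimed parameters are [16, 5, 5]_2; such a code would be non-MDS.


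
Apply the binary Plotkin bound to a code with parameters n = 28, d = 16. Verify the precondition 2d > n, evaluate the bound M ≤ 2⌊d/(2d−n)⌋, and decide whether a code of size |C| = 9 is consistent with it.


Plotkin bound M ≤ 8; given |C| = 9 > bound (violated).

Check applicability: 2d = 32, n = 28.
2d − n = 4 > 0, so Plotkin applies.
Compute d/(2d−n) = 16/4 ≈ 4.0000.
⌊d/(2d−n)⌋ = 4.
Plotkin bound: M ≤ 2·4 = 8.
Given |C| = 9, check: VIOLATED.
This |C| is above the Plotkin bound, so no binary code with n = 28, d = 16 and 9 codewords exists.


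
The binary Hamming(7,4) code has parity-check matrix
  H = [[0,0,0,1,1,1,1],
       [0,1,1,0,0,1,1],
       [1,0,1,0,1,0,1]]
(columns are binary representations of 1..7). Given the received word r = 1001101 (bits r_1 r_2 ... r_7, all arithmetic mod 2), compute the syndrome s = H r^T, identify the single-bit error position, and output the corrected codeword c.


s = (1, 1, 1)^T, error position = 7, corrected codeword c = 1001100

Compute s = H r^T mod 2 one row at a time:
  s_1 = 1 + 1 + 0 + 1 = 3 ≡ 1 (mod 2).
  s_2 = 0 + 0 + 0 + 1 = 1 ≡ 1 (mod 2).
  s_3 = 1 + 0 + 1 + 1 = 3 ≡ 1 (mod 2).
s = (1, 1, 1)^T — this equals column 7 of H (binary 111), so error is at position 7.
Correct: flip bit 7 of r = 1001101 to get c = 1001100.


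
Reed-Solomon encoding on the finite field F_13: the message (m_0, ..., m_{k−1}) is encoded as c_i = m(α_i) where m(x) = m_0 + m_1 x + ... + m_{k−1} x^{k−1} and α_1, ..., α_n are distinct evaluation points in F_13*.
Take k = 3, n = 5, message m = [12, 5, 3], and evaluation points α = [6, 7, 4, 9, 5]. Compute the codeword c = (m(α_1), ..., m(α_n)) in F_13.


c = [7, 12, 2, 1, 8]

Message polynomial: m(x) = 12 + 5·x + 3·x^2 (mod 13).
For each evaluation point α_i, compute m(α_i) mod 13:
  α_1 = 6: Horner steps 3 → 10 → 7, so m(6) = 7.
  α_2 = 7: Horner steps 3 → 0 → 12, so m(7) = 12.
  α_3 = 4: Horner steps 3 → 4 → 2, so m(4) = 2.
  α_4 = 9: Horner steps 3 → 6 → 1, so m(9) = 1.
  α_5 = 5: Horner steps 3 → 7 → 8, so m(5) = 8.
Codeword c = [7, 12, 2, 1, 8] ∈ F_13^5.


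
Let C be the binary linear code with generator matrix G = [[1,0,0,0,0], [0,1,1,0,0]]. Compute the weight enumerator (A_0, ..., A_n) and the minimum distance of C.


Weight distribution: A_0 = 1, A_1 = 1, A_2 = 1, A_3 = 1. Minimum distance d = 1.

Enumerate all 2^2 = 4 messages m ∈ F_2^2.
For each, compute codeword c = mG in F_2^5, then tally its weight.
  m = 00 → c = 00000, weight = 0.
  m = 10 → c = 10000, weight = 1.
  m = 01 → c = 01100, weight = 2.
  m = 11 → c = 11100, weight = 3.
Tally weights:
  weight 0: 1 codewords.
  weight 1: 1 codewords.
  weight 2: 1 codewords.
  weight 3: 1 codewords.
Minimum distance d = smallest w > 0 with A_w > 0 = 1.
Sanity: Σ A_w = 4 = 2^2 = 4 ✓.


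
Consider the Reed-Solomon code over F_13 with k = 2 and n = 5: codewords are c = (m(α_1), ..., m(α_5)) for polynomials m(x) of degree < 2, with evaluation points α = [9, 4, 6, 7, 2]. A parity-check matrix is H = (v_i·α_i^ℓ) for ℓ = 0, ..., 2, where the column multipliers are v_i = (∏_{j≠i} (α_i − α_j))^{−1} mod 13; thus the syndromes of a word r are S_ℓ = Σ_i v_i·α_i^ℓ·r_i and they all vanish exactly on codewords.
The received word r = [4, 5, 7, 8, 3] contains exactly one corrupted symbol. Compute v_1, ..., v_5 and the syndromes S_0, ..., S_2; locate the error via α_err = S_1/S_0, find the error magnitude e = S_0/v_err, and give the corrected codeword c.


S = (10, 12, 4), error at position 1, error magnitude e = 7, c = [10, 5, 7, 8, 3].

Step 1: column multipliers v_i = (∏_{j≠i}(α_i − α_j))^{−1} mod 13.
  i = 1 (α = 9): (9−4)(9−6)(9−7)(9−2) = 5·3·2·7 = 210 ≡ 2, so v_1 = 2^{−1} = 7 (mod 13).
  i = 2 (α = 4): (4−9)(4−6)(4−7)(4−2) = (−5)·(−2)·(−3)·2 = −60 ≡ 5, so v_2 = 5^{−1} = 8 (mod 13).
  i = 3 (α = 6): (6−9)(6−4)(6−7)(6−2) = (−3)·2·(−1)·4 = 24 ≡ 11, so v_3 = 11^{−1} = 6 (mod 13).
  i = 4 (α = 7): (7−9)(7−4)(7−6)(7−2) = (−2)·3·1·5 = −30 ≡ 9, so v_4 = 9^{−1} = 3 (mod 13).
  i = 5 (α = 2): (2−9)(2−4)(2−6)(2−7) = (−7)·(−2)·(−4)·(−5) = 280 ≡ 7, so v_5 = 7^{−1} = 2 (mod 13).
  v = [7, 8, 6, 3, 2].
Step 2: syndromes of r = [4, 5, 7, 8, 3] (all sums mod 13).
  S_0 = Σ v_i r_i = 7·4 + 8·5 + 6·7 + 3·8 + 2·3 = 140 ≡ 10.
  S_1 = Σ v_i α_i r_i = 7·9·4 + 8·4·5 + 6·6·7 + 3·7·8 + 2·2·3 = 844 ≡ 12.
  α_i^2 mod 13 = [3, 3, 10, 10, 4].
  S_2 = Σ v_i α_i^2 r_i = 7·3·4 + 8·3·5 + 6·10·7 + 3·10·8 + 2·4·3 = 888 ≡ 4.
  S = (10, 12, 4) ≠ 0, so r is not a codeword (an error is present).
Step 3: locate the error. For a single error e at position i, S_ℓ = v_i·e·α_i^ℓ, so α_err = S_1/S_0.
  S_0^{−1} = 10^{−1} = 4 (mod 13), so α_err = 12·4 = 48 ≡ 9 = α_1. Error position i = 1.
  Consistency check: S_2/S_1 = 4·12 = 48 ≡ 9 = α_err ✓ (single-error assumption holds).
Step 4: error magnitude e = S_0/v_1 = S_0·∏_{j≠1}(α_1 − α_j) = 10·2 = 20 ≡ 7 (mod 13).
Step 5: correct position 1: c_1 = r_1 − e = 4 − 7 ≡ 10 (mod 13). Hence c = [10, 5, 7, 8, 3].
  Check: interpolating c through the α_i gives m(x) = 1 + 1·x (degree < 2) with m(α_i) = c_i for every i, so c is indeed a codeword.


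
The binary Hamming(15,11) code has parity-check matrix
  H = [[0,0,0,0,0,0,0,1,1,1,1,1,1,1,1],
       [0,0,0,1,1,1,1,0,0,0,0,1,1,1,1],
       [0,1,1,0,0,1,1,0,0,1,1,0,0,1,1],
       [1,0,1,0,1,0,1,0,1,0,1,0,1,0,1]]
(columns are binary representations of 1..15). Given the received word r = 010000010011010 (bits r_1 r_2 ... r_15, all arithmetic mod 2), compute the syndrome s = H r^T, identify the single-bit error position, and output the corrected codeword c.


s = (0, 0, 1, 1)^T, error position = 3, corrected codeword c = 011000010011010

Compute s = H r^T mod 2 one row at a time:
  s_1 = 1 + 0 + 0 + 1 + 1 + 0 + 1 + 0 = 4 ≡ 0 (mod 2).
  s_2 = 0 + 0 + 0 + 0 + 1 + 0 + 1 + 0 = 2 ≡ 0 (mod 2).
  s_3 = 1 + 0 + 0 + 0 + 0 + 1 + 1 + 0 = 3 ≡ 1 (mod 2).
  s_4 = 0 + 0 + 0 + 0 + 0 + 1 + 0 + 0 = 1 ≡ 1 (mod 2).
s = (0, 0, 1, 1)^T — this equals column 3 of H (binary 0011), so error is at position 3.
Correct: flip bit 3 of r = 010000010011010 to get c = 011000010011010.


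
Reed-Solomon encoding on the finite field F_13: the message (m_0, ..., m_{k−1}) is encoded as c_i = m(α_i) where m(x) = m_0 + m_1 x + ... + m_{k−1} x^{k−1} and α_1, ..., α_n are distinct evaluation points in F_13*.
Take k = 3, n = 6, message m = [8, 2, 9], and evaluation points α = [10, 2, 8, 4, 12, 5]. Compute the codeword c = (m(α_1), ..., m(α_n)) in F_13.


c = [5, 9, 2, 4, 2, 9]

Message polynomial: m(x) = 8 + 2·x + 9·x^2 (mod 13).
For each evaluation point α_i, compute m(α_i) mod 13:
  α_1 = 10: Horner steps 9 → 1 → 5, so m(10) = 5.
  α_2 = 2: Horner steps 9 → 7 → 9, so m(2) = 9.
  α_3 = 8: Horner steps 9 → 9 → 2, so m(8) = 2.
  α_4 = 4: Horner steps 9 → 12 → 4, so m(4) = 4.
  α_5 = 12: Horner steps 9 → 6 → 2, so m(12) = 2.
  α_6 = 5: Horner steps 9 → 8 → 9, so m(5) = 9.
Codeword c = [5, 9, 2, 4, 2, 9] ∈ F_13^6.


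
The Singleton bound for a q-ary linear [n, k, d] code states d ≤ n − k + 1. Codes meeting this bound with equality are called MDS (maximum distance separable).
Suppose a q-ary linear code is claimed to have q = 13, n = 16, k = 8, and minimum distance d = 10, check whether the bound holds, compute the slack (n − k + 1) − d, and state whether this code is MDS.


Singleton RHS = n − k + 1 = 9, slack = -1, bound violated (no such code; not MDS).

Singleton bound: d ≤ n − k + 1.
Here n = 16, k = 8, so n − k + 1 = 9.
Given d = 10, check d ≤ 9: NO.
Slack = (n − k + 1) − d = -1.
The slack is negative: d = 10 exceeds n − k + 1 = 9 by 1, so the Singleton bound is violated and no linear [16, 8, 10]_13 code can exist. In particular it is not MDS (MDS requires d = n − k + 1 exactly).
Description: the claimed parameters are [16, 8, 10]_13; such a code would be impossible (violates the Singleton bound).


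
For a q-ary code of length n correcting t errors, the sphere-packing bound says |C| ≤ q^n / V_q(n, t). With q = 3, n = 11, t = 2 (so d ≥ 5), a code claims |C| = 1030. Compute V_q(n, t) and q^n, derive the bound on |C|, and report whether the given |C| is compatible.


V_q(n, t) = 243, q^n = 177147, Hamming bound = 729, |C| = 1030 > bound (violated).

Step 1: Compute V_q(n, t) = Σ_{j=0}^2 C(n, j) (q−1)^j.
  j = 0: C(11,0)·(2)^0 = 1·1 = 1.
  j = 1: C(11,1)·(2)^1 = 11·2 = 22.
  j = 2: C(11,2)·(2)^2 = 55·4 = 220.
  V_q(n, t) = 1 + 22 + 220 = 243.
Step 2: q^n = 3^11 = 177147.
Step 3: Hamming bound ⌊q^n / V_q(n,t)⌋ = ⌊177147/243⌋ = 729.
Step 4: Compare |C| = 1030 to 729: violated.
The claimed |C| lies above the Hamming bound, so no 3-ary code of length 11 with d ≥ 5 can have 1030 codewords.


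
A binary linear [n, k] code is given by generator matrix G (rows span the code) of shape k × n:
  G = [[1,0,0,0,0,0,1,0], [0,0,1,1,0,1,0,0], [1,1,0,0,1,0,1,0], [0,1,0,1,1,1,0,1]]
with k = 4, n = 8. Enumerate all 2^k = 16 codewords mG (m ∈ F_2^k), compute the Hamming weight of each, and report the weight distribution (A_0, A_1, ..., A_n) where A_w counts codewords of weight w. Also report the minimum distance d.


Weight distribution: A_0 = 1, A_2 = 3, A_3 = 2, A_4 = 3, A_5 = 4, A_6 = 1, A_7 = 2. Minimum distance d = 2.

Enumerate all 2^4 = 16 messages m ∈ F_2^4.
For each, compute codeword c = mG in F_2^8, then tally its weight.
  m = 0000 → c = 00000000, weight = 0.
  m = 1000 → c = 10000010, weight = 2.
  m = 0100 → c = 00110100, weight = 3.
  m = 1100 → c = 10110110, weight = 5.
  m = 0010 → c = 11001010, weight = 4.
  m = 1010 → c = 01001000, weight = 2.
  m = 0110 → c = 11111110, weight = 7.
  m = 1110 → c = 01111100, weight = 5.
  m = 0001 → c = 01011101, weight = 5.
  m = 1001 → c = 11011111, weight = 7.
  m = 0101 → c = 01101001, weight = 4.
  m = 1101 → c = 11101011, weight = 6.
  m = 0011 → c = 10010111, weight = 5.
  m = 1011 → c = 00010101, weight = 3.
  m = 0111 → c = 10100011, weight = 4.
  m = 1111 → c = 00100001, weight = 2.
Tally weights:
  weight 0: 1 codewords.
  weight 2: 3 codewords.
  weight 3: 2 codewords.
  weight 4: 3 codewords.
  weight 5: 4 codewords.
  weight 6: 1 codewords.
  weight 7: 2 codewords.
Minimum distance d = smallest w > 0 with A_w > 0 = 2.
Sanity: Σ A_w = 16 = 2^4 = 16 ✓.


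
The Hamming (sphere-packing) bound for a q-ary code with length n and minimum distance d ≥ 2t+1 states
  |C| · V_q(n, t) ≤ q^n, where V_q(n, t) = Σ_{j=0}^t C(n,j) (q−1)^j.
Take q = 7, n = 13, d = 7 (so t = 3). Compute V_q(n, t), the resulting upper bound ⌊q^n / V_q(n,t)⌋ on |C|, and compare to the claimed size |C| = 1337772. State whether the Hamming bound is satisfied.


V_q(n, t) = 64663, q^n = 96889010407, Hamming bound = 1498368, |C| = 1337772 ≤ bound (satisfied).

Step 1: Compute V_q(n, t) = Σ_{j=0}^3 C(n, j) (q−1)^j.
  j = 0: C(13,0)·(6)^0 = 1·1 = 1.
  j = 1: C(13,1)·(6)^1 = 13·6 = 78.
  j = 2: C(13,2)·(6)^2 = 78·36 = 2808.
  j = 3: C(13,3)·(6)^3 = 286·216 = 61776.
  V_q(n, t) = 1 + 78 + 2808 + 61776 = 64663.
Step 2: q^n = 7^13 = 96889010407.
Step 3: Hamming bound ⌊q^n / V_q(n,t)⌋ = ⌊96889010407/64663⌋ = 1498368.
Step 4: Compare |C| = 1337772 to 1498368: satisfied.
The claimed |C| lies below the Hamming bound.


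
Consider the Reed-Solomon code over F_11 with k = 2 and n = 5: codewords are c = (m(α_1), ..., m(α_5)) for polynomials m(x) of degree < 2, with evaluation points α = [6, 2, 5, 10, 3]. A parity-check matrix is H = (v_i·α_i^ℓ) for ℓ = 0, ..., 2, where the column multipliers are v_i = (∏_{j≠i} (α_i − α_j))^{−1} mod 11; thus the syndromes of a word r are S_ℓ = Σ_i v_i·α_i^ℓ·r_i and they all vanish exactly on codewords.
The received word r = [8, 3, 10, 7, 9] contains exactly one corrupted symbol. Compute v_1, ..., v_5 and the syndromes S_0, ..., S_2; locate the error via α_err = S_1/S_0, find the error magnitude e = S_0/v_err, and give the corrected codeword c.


S = (2, 1, 6), error at position 1, error magnitude e = 3, c = [5, 3, 10, 7, 9].

Step 1: column multipliers v_i = (∏_{j≠i}(α_i − α_j))^{−1} mod 11.
  i = 1 (α = 6): (6−2)(6−5)(6−10)(6−3) = 4·1·(−4)·3 = −48 ≡ 7, so v_1 = 7^{−1} = 8 (mod 11).
  i = 2 (α = 2): (2−6)(2−5)(2−10)(2−3) = (−4)·(−3)·(−8)·(−1) = 96 ≡ 8, so v_2 = 8^{−1} = 7 (mod 11).
  i = 3 (α = 5): (5−6)(5−2)(5−10)(5−3) = (−1)·3·(−5)·2 = 30 ≡ 8, so v_3 = 8^{−1} = 7 (mod 11).
  i = 4 (α = 10): (10−6)(10−2)(10−5)(10−3) = 4·8·5·7 = 1120 ≡ 9, so v_4 = 9^{−1} = 5 (mod 11).
  i = 5 (α = 3): (3−6)(3−2)(3−5)(3−10) = (−3)·1·(−2)·(−7) = −42 ≡ 2, so v_5 = 2^{−1} = 6 (mod 11).
  v = [8, 7, 7, 5, 6].
Step 2: syndromes of r = [8, 3, 10, 7, 9] (all sums mod 11).
  S_0 = Σ v_i r_i = 8·8 + 7·3 + 7·10 + 5·7 + 6·9 = 244 ≡ 2.
  S_1 = Σ v_i α_i r_i = 8·6·8 + 7·2·3 + 7·5·10 + 5·10·7 + 6·3·9 = 1288 ≡ 1.
  α_i^2 mod 11 = [3, 4, 3, 1, 9].
  S_2 = Σ v_i α_i^2 r_i = 8·3·8 + 7·4·3 + 7·3·10 + 5·1·7 + 6·9·9 = 1007 ≡ 6.
  S = (2, 1, 6) ≠ 0, so r is not a codeword (an error is present).
Step 3: locate the error. For a single error e at position i, S_ℓ = v_i·e·α_i^ℓ, so α_err = S_1/S_0.
  S_0^{−1} = 2^{−1} = 6 (mod 11), so α_err = 1·6 = 6 ≡ 6 = α_1. Error position i = 1.
  Consistency check: S_2/S_1 = 6·1 = 6 ≡ 6 = α_err ✓ (single-error assumption holds).
Step 4: error magnitude e = S_0/v_1 = S_0·∏_{j≠1}(α_1 − α_j) = 2·7 = 14 ≡ 3 (mod 11).
Step 5: correct position 1: c_1 = r_1 − e = 8 − 3 ≡ 5 (mod 11). Hence c = [5, 3, 10, 7, 9].
  Check: interpolating c through the α_i gives m(x) = 2 + 6·x (degree < 2) with m(α_i) = c_i for every i, so c is indeed a codeword.


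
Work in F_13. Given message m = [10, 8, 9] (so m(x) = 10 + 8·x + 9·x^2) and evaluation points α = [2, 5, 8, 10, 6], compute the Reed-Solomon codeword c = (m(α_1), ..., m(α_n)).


c = [10, 2, 0, 2, 5]

Message polynomial: m(x) = 10 + 8·x + 9·x^2 (mod 13).
For each evaluation point α_i, compute m(α_i) mod 13:
  α_1 = 2: Horner steps 9 → 0 → 10, so m(2) = 10.
  α_2 = 5: Horner steps 9 → 1 → 2, so m(5) = 2.
  α_3 = 8: Horner steps 9 → 2 → 0, so m(8) = 0.
  α_4 = 10: Horner steps 9 → 7 → 2, so m(10) = 2.
  α_5 = 6: Horner steps 9 → 10 → 5, so m(6) = 5.
Codeword c = [10, 2, 0, 2, 5] ∈ F_13^5.


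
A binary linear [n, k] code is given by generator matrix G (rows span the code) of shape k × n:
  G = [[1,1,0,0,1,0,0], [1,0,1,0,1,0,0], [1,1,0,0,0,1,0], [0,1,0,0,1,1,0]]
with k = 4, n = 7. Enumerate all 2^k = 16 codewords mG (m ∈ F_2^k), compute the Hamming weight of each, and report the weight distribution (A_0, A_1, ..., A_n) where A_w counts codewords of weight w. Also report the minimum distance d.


Weight distribution: A_0 = 1, A_1 = 2, A_2 = 4, A_3 = 6, A_4 = 3. Minimum distance d = 1.

Enumerate all 2^4 = 16 messages m ∈ F_2^4.
For each, compute codeword c = mG in F_2^7, then tally its weight.
  m = 0000 → c = 0000000, weight = 0.
  m = 1000 → c = 1100100, weight = 3.
  m = 0100 → c = 1010100, weight = 3.
  m = 1100 → c = 0110000, weight = 2.
  m = 0010 → c = 1100010, weight = 3.
  m = 1010 → c = 0000110, weight = 2.
  m = 0110 → c = 0110110, weight = 4.
  m = 1110 → c = 1010010, weight = 3.
  m = 0001 → c = 0100110, weight = 3.
  m = 1001 → c = 1000010, weight = 2.
  m = 0101 → c = 1110010, weight = 4.
  m = 1101 → c = 0010110, weight = 3.
  m = 0011 → c = 1000100, weight = 2.
  m = 1011 → c = 0100000, weight = 1.
  m = 0111 → c = 0010000, weight = 1.
  m = 1111 → c = 1110100, weight = 4.
Tally weights:
  weight 0: 1 codewords.
  weight 1: 2 codewords.
  weight 2: 4 codewords.
  weight 3: 6 codewords.
  weight 4: 3 codewords.
Minimum distance d = smallest w > 0 with A_w > 0 = 1.
Sanity: Σ A_w = 16 = 2^4 = 16 ✓.


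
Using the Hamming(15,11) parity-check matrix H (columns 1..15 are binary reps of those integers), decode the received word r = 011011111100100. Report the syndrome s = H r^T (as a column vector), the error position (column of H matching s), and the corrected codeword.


s = (0, 0, 1, 1)^T, error position = 3, corrected codeword c = 010011111100100

Compute s = H r^T mod 2 one row at a time:
  s_1 = 1 + 1 + 1 + 0 + 0 + 1 + 0 + 0 = 4 ≡ 0 (mod 2).
  s_2 = 0 + 1 + 1 + 1 + 0 + 1 + 0 + 0 = 4 ≡ 0 (mod 2).
  s_3 = 1 + 1 + 1 + 1 + 1 + 0 + 0 + 0 = 5 ≡ 1 (mod 2).
  s_4 = 0 + 1 + 1 + 1 + 1 + 0 + 1 + 0 = 5 ≡ 1 (mod 2).
s = (0, 0, 1, 1)^T — this equals column 3 of H (binary 0011), so error is at position 3.
Correct: flip bit 3 of r = 011011111100100 to get c = 010011111100100.


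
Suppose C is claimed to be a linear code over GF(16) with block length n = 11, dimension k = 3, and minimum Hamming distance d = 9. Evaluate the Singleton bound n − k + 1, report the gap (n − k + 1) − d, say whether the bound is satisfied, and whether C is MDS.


Singleton RHS = n − k + 1 = 9, slack = 0, bound satisfied, MDS.

Singleton bound: d ≤ n − k + 1.
Here n = 11, k = 3, so n − k + 1 = 9.
Given d = 9, check d ≤ 9: YES.
Slack = (n − k + 1) − d = 0.
The code is MDS (slack = 0).
Description: the claimed parameters are [11, 3, 9]_16; such a code would be MDS (meets Singleton bound).


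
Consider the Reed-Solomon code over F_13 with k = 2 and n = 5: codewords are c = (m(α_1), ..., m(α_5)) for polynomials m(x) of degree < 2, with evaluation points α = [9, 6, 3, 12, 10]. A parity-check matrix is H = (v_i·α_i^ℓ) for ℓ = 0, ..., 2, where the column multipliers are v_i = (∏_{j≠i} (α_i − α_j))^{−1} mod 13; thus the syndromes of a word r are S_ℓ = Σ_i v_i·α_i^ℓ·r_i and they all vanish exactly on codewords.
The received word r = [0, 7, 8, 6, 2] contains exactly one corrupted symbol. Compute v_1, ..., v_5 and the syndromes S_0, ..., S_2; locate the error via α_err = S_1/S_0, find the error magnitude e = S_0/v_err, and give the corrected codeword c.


S = (11, 7, 8), error at position 3, error magnitude e = 7, c = [0, 7, 1, 6, 2].

Step 1: column multipliers v_i = (∏_{j≠i}(α_i − α_j))^{−1} mod 13.
  i = 1 (α = 9): (9−6)(9−3)(9−12)(9−10) = 3·6·(−3)·(−1) = 54 ≡ 2, so v_1 = 2^{−1} = 7 (mod 13).
  i = 2 (α = 6): (6−9)(6−3)(6−12)(6−10) = (−3)·3·(−6)·(−4) = −216 ≡ 5, so v_2 = 5^{−1} = 8 (mod 13).
  i = 3 (α = 3): (3−9)(3−6)(3−12)(3−10) = (−6)·(−3)·(−9)·(−7) = 1134 ≡ 3, so v_3 = 3^{−1} = 9 (mod 13).
  i = 4 (α = 12): (12−9)(12−6)(12−3)(12−10) = 3·6·9·2 = 324 ≡ 12, so v_4 = 12^{−1} = 12 (mod 13).
  i = 5 (α = 10): (10−9)(10−6)(10−3)(10−12) = 1·4·7·(−2) = −56 ≡ 9, so v_5 = 9^{−1} = 3 (mod 13).
  v = [7, 8, 9, 12, 3].
Step 2: syndromes of r = [0, 7, 8, 6, 2] (all sums mod 13).
  S_0 = Σ v_i r_i = 7·0 + 8·7 + 9·8 + 12·6 + 3·2 = 206 ≡ 11.
  S_1 = Σ v_i α_i r_i = 7·9·0 + 8·6·7 + 9·3·8 + 12·12·6 + 3·10·2 = 1476 ≡ 7.
  α_i^2 mod 13 = [3, 10, 9, 1, 9].
  S_2 = Σ v_i α_i^2 r_i = 7·3·0 + 8·10·7 + 9·9·8 + 12·1·6 + 3·9·2 = 1334 ≡ 8.
  S = (11, 7, 8) ≠ 0, so r is not a codeword (an error is present).
Step 3: locate the error. For a single error e at position i, S_ℓ = v_i·e·α_i^ℓ, so α_err = S_1/S_0.
  S_0^{−1} = 11^{−1} = 6 (mod 13), so α_err = 7·6 = 42 ≡ 3 = α_3. Error position i = 3.
  Consistency check: S_2/S_1 = 8·2 = 16 ≡ 3 = α_err ✓ (single-error assumption holds).
Step 4: error magnitude e = S_0/v_3 = S_0·∏_{j≠3}(α_3 − α_j) = 11·3 = 33 ≡ 7 (mod 13).
Step 5: correct position 3: c_3 = r_3 − e = 8 − 7 ≡ 1 (mod 13). Hence c = [0, 7, 1, 6, 2].
  Check: interpolating c through the α_i gives m(x) = 8 + 2·x (degree < 2) with m(α_i) = c_i for every i, so c is indeed a codeword.


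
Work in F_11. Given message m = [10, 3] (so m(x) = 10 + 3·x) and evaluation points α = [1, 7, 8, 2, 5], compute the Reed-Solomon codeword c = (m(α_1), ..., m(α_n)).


c = [2, 9, 1, 5, 3]

Message polynomial: m(x) = 10 + 3·x (mod 11).
For each evaluation point α_i, compute m(α_i) mod 11:
  α_1 = 1: Horner steps 3 → 2, so m(1) = 2.
  α_2 = 7: Horner steps 3 → 9, so m(7) = 9.
  α_3 = 8: Horner steps 3 → 1, so m(8) = 1.
  α_4 = 2: Horner steps 3 → 5, so m(2) = 5.
  α_5 = 5: Horner steps 3 → 3, so m(5) = 3.
Codeword c = [2, 9, 1, 5, 3] ∈ F_11^5.


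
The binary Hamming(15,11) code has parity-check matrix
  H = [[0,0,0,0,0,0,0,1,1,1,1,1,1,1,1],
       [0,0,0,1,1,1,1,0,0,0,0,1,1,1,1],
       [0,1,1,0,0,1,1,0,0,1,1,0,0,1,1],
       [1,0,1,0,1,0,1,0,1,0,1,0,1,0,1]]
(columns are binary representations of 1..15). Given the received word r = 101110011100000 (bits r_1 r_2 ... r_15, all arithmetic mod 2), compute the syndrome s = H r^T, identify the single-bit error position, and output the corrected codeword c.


s = (1, 0, 0, 0)^T, error position = 8, corrected codeword c = 101110001100000

Compute s = H r^T mod 2 one row at a time:
  s_1 = 1 + 1 + 1 + 0 + 0 + 0 + 0 + 0 = 3 ≡ 1 (mod 2).
  s_2 = 1 + 1 + 0 + 0 + 0 + 0 + 0 + 0 = 2 ≡ 0 (mod 2).
  s_3 = 0 + 1 + 0 + 0 + 1 + 0 + 0 + 0 = 2 ≡ 0 (mod 2).
  s_4 = 1 + 1 + 1 + 0 + 1 + 0 + 0 + 0 = 4 ≡ 0 (mod 2).
s = (1, 0, 0, 0)^T — this equals column 8 of H (binary 1000), so error is at position 8.
Correct: flip bit 8 of r = 101110011100000 to get c = 101110001100000.


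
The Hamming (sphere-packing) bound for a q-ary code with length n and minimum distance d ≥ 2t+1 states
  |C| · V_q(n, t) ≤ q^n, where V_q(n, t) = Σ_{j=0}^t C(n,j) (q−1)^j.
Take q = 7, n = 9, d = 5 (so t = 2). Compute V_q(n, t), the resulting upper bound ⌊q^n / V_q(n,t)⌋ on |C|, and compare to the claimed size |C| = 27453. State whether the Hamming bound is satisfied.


V_q(n, t) = 1351, q^n = 40353607, Hamming bound = 29869, |C| = 27453 ≤ bound (satisfied).

Step 1: Compute V_q(n, t) = Σ_{j=0}^2 C(n, j) (q−1)^j.
  j = 0: C(9,0)·(6)^0 = 1·1 = 1.
  j = 1: C(9,1)·(6)^1 = 9·6 = 54.
  j = 2: C(9,2)·(6)^2 = 36·36 = 1296.
  V_q(n, t) = 1 + 54 + 1296 = 1351.
Step 2: q^n = 7^9 = 40353607.
Step 3: Hamming bound ⌊q^n / V_q(n,t)⌋ = ⌊40353607/1351⌋ = 29869.
Step 4: Compare |C| = 27453 to 29869: satisfied.
The claimed |C| lies below the Hamming bound.


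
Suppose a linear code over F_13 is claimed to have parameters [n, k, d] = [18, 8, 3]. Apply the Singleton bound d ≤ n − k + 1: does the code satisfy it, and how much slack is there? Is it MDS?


Singleton RHS = n − k + 1 = 11, slack = 8, bound satisfied, not MDS.

Singleton bound: d ≤ n − k + 1.
Here n = 18, k = 8, so n − k + 1 = 11.
Given d = 3, check d ≤ 11: YES.
Slack = (n − k + 1) − d = 8.
The code is NOT MDS (slack = 8 > 0).
Description: the claimed parameters are [18, 8, 3]_13; such a code would be non-MDS.


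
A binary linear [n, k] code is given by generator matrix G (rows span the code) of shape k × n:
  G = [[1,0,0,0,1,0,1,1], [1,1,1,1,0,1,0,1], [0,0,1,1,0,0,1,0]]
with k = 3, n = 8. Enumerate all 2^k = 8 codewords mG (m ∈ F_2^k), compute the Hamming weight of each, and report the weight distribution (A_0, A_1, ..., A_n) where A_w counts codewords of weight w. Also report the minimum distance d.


Weight distribution: A_0 = 1, A_3 = 2, A_4 = 1, A_5 = 2, A_6 = 2. Minimum distance d = 3.

Enumerate all 2^3 = 8 messages m ∈ F_2^3.
For each, compute codeword c = mG in F_2^8, then tally its weight.
  m = 000 → c = 00000000, weight = 0.
  m = 100 → c = 10001011, weight = 4.
  m = 010 → c = 11110101, weight = 6.
  m = 110 → c = 01111110, weight = 6.
  m = 001 → c = 00110010, weight = 3.
  m = 101 → c = 10111001, weight = 5.
  m = 011 → c = 11000111, weight = 5.
  m = 111 → c = 01001100, weight = 3.
Tally weights:
  weight 0: 1 codewords.
  weight 3: 2 codewords.
  weight 4: 1 codewords.
  weight 5: 2 codewords.
  weight 6: 2 codewords.
Minimum distance d = smallest w > 0 with A_w > 0 = 3.
Sanity: Σ A_w = 8 = 2^3 = 8 ✓.


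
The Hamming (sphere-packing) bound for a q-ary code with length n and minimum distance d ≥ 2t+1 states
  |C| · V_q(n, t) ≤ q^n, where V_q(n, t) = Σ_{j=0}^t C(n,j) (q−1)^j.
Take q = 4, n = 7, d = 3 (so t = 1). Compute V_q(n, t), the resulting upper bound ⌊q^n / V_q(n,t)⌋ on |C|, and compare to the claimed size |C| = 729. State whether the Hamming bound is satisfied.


V_q(n, t) = 22, q^n = 16384, Hamming bound = 744, |C| = 729 ≤ bound (satisfied).

Step 1: Compute V_q(n, t) = Σ_{j=0}^1 C(n, j) (q−1)^j.
  j = 0: C(7,0)·(3)^0 = 1·1 = 1.
  j = 1: C(7,1)·(3)^1 = 7·3 = 21.
  V_q(n, t) = 1 + 21 = 22.
Step 2: q^n = 4^7 = 16384.
Step 3: Hamming bound ⌊q^n / V_q(n,t)⌋ = ⌊16384/22⌋ = 744.
Step 4: Compare |C| = 729 to 744: satisfied.
The claimed |C| lies below the Hamming bound.


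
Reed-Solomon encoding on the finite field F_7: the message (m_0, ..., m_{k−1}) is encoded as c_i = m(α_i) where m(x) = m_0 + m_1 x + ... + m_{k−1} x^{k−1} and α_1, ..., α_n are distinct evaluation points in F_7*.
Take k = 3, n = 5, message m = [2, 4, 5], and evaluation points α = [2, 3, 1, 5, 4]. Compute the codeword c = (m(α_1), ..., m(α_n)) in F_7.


c = [2, 3, 4, 0, 0]

Message polynomial: m(x) = 2 + 4·x + 5·x^2 (mod 7).
For each evaluation point α_i, compute m(α_i) mod 7:
  α_1 = 2: Horner steps 5 → 0 → 2, so m(2) = 2.
  α_2 = 3: Horner steps 5 → 5 → 3, so m(3) = 3.
  α_3 = 1: Horner steps 5 → 2 → 4, so m(1) = 4.
  α_4 = 5: Horner steps 5 → 1 → 0, so m(5) = 0.
  α_5 = 4: Horner steps 5 → 3 → 0, so m(4) = 0.
Codeword c = [2, 3, 4, 0, 0] ∈ F_7^5.


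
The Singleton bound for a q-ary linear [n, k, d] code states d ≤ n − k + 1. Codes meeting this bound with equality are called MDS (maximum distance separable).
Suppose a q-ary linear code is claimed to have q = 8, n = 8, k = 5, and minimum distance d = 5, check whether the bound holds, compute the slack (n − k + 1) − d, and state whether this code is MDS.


Singleton RHS = n − k + 1 = 4, slack = -1, bound violated (no such code; not MDS).

Singleton bound: d ≤ n − k + 1.
Here n = 8, k = 5, so n − k + 1 = 4.
Given d = 5, check d ≤ 4: NO.
Slack = (n − k + 1) − d = -1.
The slack is negative: d = 5 exceeds n − k + 1 = 4 by 1, so the Singleton bound is violated and no linear [8, 5, 5]_8 code can exist. In particular it is not MDS (MDS requires d = n − k + 1 exactly).
Description: the claimed parameters are [8, 5, 5]_8; such a code would be impossible (violates the Singleton bound).


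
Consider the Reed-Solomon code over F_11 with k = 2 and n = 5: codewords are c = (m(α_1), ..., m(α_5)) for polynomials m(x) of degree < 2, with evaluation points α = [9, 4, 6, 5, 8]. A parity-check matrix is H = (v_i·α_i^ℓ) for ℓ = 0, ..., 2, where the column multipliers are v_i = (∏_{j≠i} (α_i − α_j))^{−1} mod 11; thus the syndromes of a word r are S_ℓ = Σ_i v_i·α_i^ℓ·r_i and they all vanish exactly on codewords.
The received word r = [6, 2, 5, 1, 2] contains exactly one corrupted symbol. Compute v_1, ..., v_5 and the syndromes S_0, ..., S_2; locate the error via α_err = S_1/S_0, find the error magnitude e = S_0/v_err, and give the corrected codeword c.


S = (7, 6, 2), error at position 2, error magnitude e = 5, c = [6, 8, 5, 1, 2].

Step 1: column multipliers v_i = (∏_{j≠i}(α_i − α_j))^{−1} mod 11.
  i = 1 (α = 9): (9−4)(9−6)(9−5)(9−8) = 5·3·4·1 = 60 ≡ 5, so v_1 = 5^{−1} = 9 (mod 11).
  i = 2 (α = 4): (4−9)(4−6)(4−5)(4−8) = (−5)·(−2)·(−1)·(−4) = 40 ≡ 7, so v_2 = 7^{−1} = 8 (mod 11).
  i = 3 (α = 6): (6−9)(6−4)(6−5)(6−8) = (−3)·2·1·(−2) = 12 ≡ 1, so v_3 = 1^{−1} = 1 (mod 11).
  i = 4 (α = 5): (5−9)(5−4)(5−6)(5−8) = (−4)·1·(−1)·(−3) = −12 ≡ 10, so v_4 = 10^{−1} = 10 (mod 11).
  i = 5 (α = 8): (8−9)(8−4)(8−6)(8−5) = (−1)·4·2·3 = −24 ≡ 9, so v_5 = 9^{−1} = 5 (mod 11).
  v = [9, 8, 1, 10, 5].
Step 2: syndromes of r = [6, 2, 5, 1, 2] (all sums mod 11).
  S_0 = Σ v_i r_i = 9·6 + 8·2 + 1·5 + 10·1 + 5·2 = 95 ≡ 7.
  S_1 = Σ v_i α_i r_i = 9·9·6 + 8·4·2 + 1·6·5 + 10·5·1 + 5·8·2 = 710 ≡ 6.
  α_i^2 mod 11 = [4, 5, 3, 3, 9].
  S_2 = Σ v_i α_i^2 r_i = 9·4·6 + 8·5·2 + 1·3·5 + 10·3·1 + 5·9·2 = 431 ≡ 2.
  S = (7, 6, 2) ≠ 0, so r is not a codeword (an error is present).
Step 3: locate the error. For a single error e at position i, S_ℓ = v_i·e·α_i^ℓ, so α_err = S_1/S_0.
  S_0^{−1} = 7^{−1} = 8 (mod 11), so α_err = 6·8 = 48 ≡ 4 = α_2. Error position i = 2.
  Consistency check: S_2/S_1 = 2·2 = 4 ≡ 4 = α_err ✓ (single-error assumption holds).
Step 4: error magnitude e = S_0/v_2 = S_0·∏_{j≠2}(α_2 − α_j) = 7·7 = 49 ≡ 5 (mod 11).
Step 5: correct position 2: c_2 = r_2 − e = 2 − 5 ≡ 8 (mod 11). Hence c = [6, 8, 5, 1, 2].
  Check: interpolating c through the α_i gives m(x) = 3 + 4·x (degree < 2) with m(α_i) = c_i for every i, so c is indeed a codeword.


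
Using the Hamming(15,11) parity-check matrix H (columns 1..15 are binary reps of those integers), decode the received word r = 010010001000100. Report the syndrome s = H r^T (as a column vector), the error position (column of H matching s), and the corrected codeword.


s = (0, 0, 1, 1)^T, error position = 3, corrected codeword c = 011010001000100

Compute s = H r^T mod 2 one row at a time:
  s_1 = 0 + 1 + 0 + 0 + 0 + 1 + 0 + 0 = 2 ≡ 0 (mod 2).
  s_2 = 0 + 1 + 0 + 0 + 0 + 1 + 0 + 0 = 2 ≡ 0 (mod 2).
  s_3 = 1 + 0 + 0 + 0 + 0 + 0 + 0 + 0 = 1 ≡ 1 (mod 2).
  s_4 = 0 + 0 + 1 + 0 + 1 + 0 + 1 + 0 = 3 ≡ 1 (mod 2).
s = (0, 0, 1, 1)^T — this equals column 3 of H (binary 0011), so error is at position 3.
Correct: flip bit 3 of r = 010010001000100 to get c = 011010001000100.


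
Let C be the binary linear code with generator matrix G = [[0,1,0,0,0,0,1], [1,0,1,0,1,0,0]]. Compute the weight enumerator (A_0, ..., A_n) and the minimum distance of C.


Weight distribution: A_0 = 1, A_2 = 1, A_3 = 1, A_5 = 1. Minimum distance d = 2.

Enumerate all 2^2 = 4 messages m ∈ F_2^2.
For each, compute codeword c = mG in F_2^7, then tally its weight.
  m = 00 → c = 0000000, weight = 0.
  m = 10 → c = 0100001, weight = 2.
  m = 01 → c = 1010100, weight = 3.
  m = 11 → c = 1110101, weight = 5.
Tally weights:
  weight 0: 1 codewords.
  weight 2: 1 codewords.
  weight 3: 1 codewords.
  weight 5: 1 codewords.
Minimum distance d = smallest w > 0 with A_w > 0 = 2.
Sanity: Σ A_w = 4 = 2^2 = 4 ✓.


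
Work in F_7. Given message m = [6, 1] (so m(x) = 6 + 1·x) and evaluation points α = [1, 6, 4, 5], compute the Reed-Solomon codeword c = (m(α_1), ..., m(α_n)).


c = [0, 5, 3, 4]

Message polynomial: m(x) = 6 + 1·x (mod 7).
For each evaluation point α_i, compute m(α_i) mod 7:
  α_1 = 1: Horner steps 1 → 0, so m(1) = 0.
  α_2 = 6: Horner steps 1 → 5, so m(6) = 5.
  α_3 = 4: Horner steps 1 → 3, so m(4) = 3.
  α_4 = 5: Horner steps 1 → 4, so m(5) = 4.
Codeword c = [0, 5, 3, 4] ∈ F_7^4.
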